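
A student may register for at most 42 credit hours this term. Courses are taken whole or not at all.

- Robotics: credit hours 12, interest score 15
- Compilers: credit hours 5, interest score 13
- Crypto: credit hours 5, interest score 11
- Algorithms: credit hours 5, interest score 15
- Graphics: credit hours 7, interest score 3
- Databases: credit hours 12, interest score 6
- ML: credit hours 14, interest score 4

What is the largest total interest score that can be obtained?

60

This is a 0-1 knapsack instance.
Take Robotics, Compilers, Crypto, Algorithms, and Databases: credit hours 12 + 5 + 5 + 5 + 12 = 39 ≤ 42, interest score 15 + 13 + 11 + 15 + 6 = 60.
No other feasible combination does better.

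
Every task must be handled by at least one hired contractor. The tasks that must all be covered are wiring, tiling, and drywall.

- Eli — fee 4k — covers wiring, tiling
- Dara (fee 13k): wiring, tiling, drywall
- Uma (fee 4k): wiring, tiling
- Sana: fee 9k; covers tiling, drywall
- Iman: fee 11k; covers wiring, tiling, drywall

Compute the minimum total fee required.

11

Iman alone covers wiring, tiling, drywall — every task.
Total fee: 11.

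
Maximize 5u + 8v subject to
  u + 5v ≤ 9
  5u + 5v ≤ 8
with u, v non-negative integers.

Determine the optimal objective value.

The continuous relaxation peaks at (0, 1.6) with value 12.80; rounding to a feasible lattice point costs some objective.
(u,v)=(0,1): 1·0+5·1=5≤9, 5·0+5·1=5≤8, objective 8.
(u,v)=(1,0): 1·1+5·0=1≤9, 5·1+5·0=5≤8, objective 5.
(u,v)=(0,0): 1·0+5·0=0≤9, 5·0+5·0=0≤8, objective 0.
Maximum is 8 at (u,v)=(0,1).

8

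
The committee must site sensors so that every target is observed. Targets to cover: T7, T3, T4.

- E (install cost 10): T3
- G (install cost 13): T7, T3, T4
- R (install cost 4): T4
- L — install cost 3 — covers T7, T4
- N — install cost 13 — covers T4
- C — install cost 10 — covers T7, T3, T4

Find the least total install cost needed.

10

C alone covers T7, T3, T4 — every target.
Total install cost: 10.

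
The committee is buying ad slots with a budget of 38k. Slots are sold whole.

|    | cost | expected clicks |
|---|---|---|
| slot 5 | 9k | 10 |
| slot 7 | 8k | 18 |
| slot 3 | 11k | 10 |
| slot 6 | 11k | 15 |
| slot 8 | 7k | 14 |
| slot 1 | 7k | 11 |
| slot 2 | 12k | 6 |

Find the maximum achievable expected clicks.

Treat it as a binary knapsack problem.
slot 7 + slot 3 + slot 6 + slot 8: cost 8 + 11 + 11 + 7 = 37 ≤ 38, expected clicks 18 + 10 + 15 + 14 = 57.
slot 5 + slot 7 + slot 6 + slot 8: cost 9 + 8 + 11 + 7 = 35 ≤ 38, expected clicks 10 + 18 + 15 + 14 = 57.
slot 7 + slot 6 + slot 8 + slot 1: cost 8 + 11 + 7 + 7 = 33 ≤ 38, expected clicks 18 + 15 + 14 + 11 = 58.
Best is slot 7, slot 6, slot 8, and slot 1 with total expected clicks 58.

58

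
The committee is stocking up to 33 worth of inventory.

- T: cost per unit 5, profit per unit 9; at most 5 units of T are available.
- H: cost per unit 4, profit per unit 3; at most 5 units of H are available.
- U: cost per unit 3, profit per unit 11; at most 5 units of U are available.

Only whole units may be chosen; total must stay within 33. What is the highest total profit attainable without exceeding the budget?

4×T and 4×U: cost 32 ≤ 33, profit 4·9 + 4·11 = 80.
3×T and 5×U: cost 30 ≤ 33, profit 3·9 + 5·11 = 82.
Best is 82.

82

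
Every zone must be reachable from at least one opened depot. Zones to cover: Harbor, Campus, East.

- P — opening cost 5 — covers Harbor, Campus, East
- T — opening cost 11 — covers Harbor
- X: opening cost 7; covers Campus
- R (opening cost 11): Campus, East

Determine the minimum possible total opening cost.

P alone covers Harbor, Campus, East — every zone.
Total opening cost: 5.
No cover costs less than 5.

5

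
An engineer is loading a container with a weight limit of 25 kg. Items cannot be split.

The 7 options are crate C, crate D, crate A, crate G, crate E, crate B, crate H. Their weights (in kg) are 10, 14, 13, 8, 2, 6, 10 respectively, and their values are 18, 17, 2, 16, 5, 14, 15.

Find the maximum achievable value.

48

This is an integer program with binary decision variables.
Allowing fractional choices, the relaxed optimum would be about 51.2, but items are indivisible.
crate G + crate B + crate H: weight 8 + 6 + 10 = 24 ≤ 25, value 16 + 14 + 15 = 45.
crate C + crate G + crate E: weight 10 + 8 + 2 = 20 ≤ 25, value 18 + 16 + 5 = 39.
crate C + crate G + crate B: weight 10 + 8 + 6 = 24 ≤ 25, value 18 + 16 + 14 = 48.
Best is crate C, crate G, and crate B with total value 48.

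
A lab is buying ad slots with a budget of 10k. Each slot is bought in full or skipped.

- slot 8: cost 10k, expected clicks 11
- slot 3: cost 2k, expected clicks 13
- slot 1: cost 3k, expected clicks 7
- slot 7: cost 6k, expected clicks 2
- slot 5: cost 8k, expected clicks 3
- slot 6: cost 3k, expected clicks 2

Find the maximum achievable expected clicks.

slot 3 + slot 1 + slot 6: cost 2 + 3 + 3 = 8 ≤ 10, expected clicks 13 + 7 + 2 = 22.
slot 3 + slot 5: cost 2 + 8 = 10 ≤ 10, expected clicks 13 + 3 = 16.
slot 3 + slot 1: cost 2 + 3 = 5 ≤ 10, expected clicks 13 + 7 = 20.
Best is slot 3, slot 1, and slot 6 with total expected clicks 22.

22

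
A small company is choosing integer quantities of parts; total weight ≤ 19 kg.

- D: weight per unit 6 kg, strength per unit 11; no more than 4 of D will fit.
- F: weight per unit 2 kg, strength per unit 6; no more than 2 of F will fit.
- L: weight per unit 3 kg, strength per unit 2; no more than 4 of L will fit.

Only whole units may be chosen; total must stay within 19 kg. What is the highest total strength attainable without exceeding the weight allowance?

This is a bounded integer knapsack.
2×D, 2×F, and 1×L: weight 19 ≤ 19, strength 2·11 + 2·6 + 1·2 = 36.
2×D and 2×F: weight 16 ≤ 19, strength 2·11 + 2·6 = 34.
Best is 36.

36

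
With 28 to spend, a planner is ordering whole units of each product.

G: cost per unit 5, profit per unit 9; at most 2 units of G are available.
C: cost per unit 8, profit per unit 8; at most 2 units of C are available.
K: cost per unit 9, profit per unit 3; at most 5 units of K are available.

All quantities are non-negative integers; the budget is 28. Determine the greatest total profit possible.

34

2×G and 2×C: cost 26 ≤ 28, profit 2·9 + 2·8 = 34.
2×G, 1×C, and 1×K: cost 27 ≤ 28, profit 2·9 + 1·8 + 1·3 = 29.
Best is 34.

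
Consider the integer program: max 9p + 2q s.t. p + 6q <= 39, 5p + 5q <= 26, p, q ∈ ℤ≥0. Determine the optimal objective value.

(p,q)=(5,0): 1·5+6·0=5≤39, 5·5+5·0=25≤26, objective 45.
(p,q)=(4,1): 1·4+6·1=10≤39, 5·4+5·1=25≤26, objective 38.
(p,q)=(4,0): 1·4+6·0=4≤39, 5·4+5·0=20≤26, objective 36.
No feasible integer point exceeds 45.

45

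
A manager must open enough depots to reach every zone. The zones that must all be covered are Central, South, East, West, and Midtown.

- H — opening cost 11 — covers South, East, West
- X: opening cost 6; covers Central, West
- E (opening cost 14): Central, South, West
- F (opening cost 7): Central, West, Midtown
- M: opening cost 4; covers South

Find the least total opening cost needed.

18

The greedy cost-per-new-zone heuristic would pick F, M, and H for 22, but a cheaper cover exists.
Choose H and F: together they cover Central, South, East, West, Midtown — every zone.
Total opening cost: 11 + 7 = 18.
No cover costs less than 18.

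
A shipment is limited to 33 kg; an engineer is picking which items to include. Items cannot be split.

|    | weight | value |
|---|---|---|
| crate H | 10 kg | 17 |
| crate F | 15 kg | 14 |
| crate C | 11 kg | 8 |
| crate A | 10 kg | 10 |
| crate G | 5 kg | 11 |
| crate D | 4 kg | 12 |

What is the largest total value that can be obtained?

Treat it as a binary knapsack problem.
Allowing fractional choices, the relaxed optimum would be about 53.7, but items are indivisible.
crate H + crate C + crate G + crate D: weight 10 + 11 + 5 + 4 = 30 ≤ 33, value 17 + 8 + 11 + 12 = 48.
crate H + crate A + crate G + crate D: weight 10 + 10 + 5 + 4 = 29 ≤ 33, value 17 + 10 + 11 + 12 = 50.
crate H + crate F + crate D: weight 10 + 15 + 4 = 29 ≤ 33, value 17 + 14 + 12 = 43.
Best is crate H, crate A, crate G, and crate D with total value 50.

50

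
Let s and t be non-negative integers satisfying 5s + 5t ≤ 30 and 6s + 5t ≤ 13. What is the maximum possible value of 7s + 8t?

16

The continuous relaxation peaks at (0, 2.6) with value 20.80; rounding to a feasible lattice point costs some objective.
(s,t)=(0,2): 5·0+5·2=10≤30, 6·0+5·2=10≤13, objective 16.
(s,t)=(1,1): 5·1+5·1=10≤30, 6·1+5·1=11≤13, objective 15.
(s,t)=(0,1): 5·0+5·1=5≤30, 6·0+5·1=5≤13, objective 8.
Maximum is 16 at (s,t)=(0,2).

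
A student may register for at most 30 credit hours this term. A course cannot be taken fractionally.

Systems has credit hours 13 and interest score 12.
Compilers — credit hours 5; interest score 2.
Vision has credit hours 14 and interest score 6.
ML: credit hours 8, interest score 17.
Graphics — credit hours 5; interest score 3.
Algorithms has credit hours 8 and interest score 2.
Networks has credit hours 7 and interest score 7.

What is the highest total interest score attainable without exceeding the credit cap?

36

Take Systems, ML, and Networks: credit hours 13 + 8 + 7 = 28 ≤ 30, interest score 12 + 17 + 7 = 36.
No other feasible combination does better.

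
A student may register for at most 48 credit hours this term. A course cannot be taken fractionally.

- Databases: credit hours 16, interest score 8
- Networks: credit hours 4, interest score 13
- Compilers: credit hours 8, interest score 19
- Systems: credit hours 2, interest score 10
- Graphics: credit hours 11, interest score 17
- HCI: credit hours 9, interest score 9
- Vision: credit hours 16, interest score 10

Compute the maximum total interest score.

69

This is an integer program with binary decision variables.
Take Networks, Compilers, Systems, Graphics, and Vision: credit hours 4 + 8 + 2 + 11 + 16 = 41 ≤ 48, interest score 13 + 19 + 10 + 17 + 10 = 69.
No other feasible combination does better.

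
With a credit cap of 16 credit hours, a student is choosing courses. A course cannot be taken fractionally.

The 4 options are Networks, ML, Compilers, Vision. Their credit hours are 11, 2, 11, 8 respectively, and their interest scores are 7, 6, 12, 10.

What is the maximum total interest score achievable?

18

Allowing fractional choices, the relaxed optimum would be about 22.5, but courses are indivisible.
ML + Compilers: credit hours 2 + 11 = 13 ≤ 16, interest score 6 + 12 = 18.
ML + Vision: credit hours 2 + 8 = 10 ≤ 16, interest score 6 + 10 = 16.
Networks + ML: credit hours 11 + 2 = 13 ≤ 16, interest score 7 + 6 = 13.
Best is ML and Compilers with total interest score 18.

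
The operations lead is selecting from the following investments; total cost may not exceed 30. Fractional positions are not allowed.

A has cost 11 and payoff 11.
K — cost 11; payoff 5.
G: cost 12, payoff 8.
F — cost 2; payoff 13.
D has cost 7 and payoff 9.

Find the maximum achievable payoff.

33

A + G + F: cost 11 + 12 + 2 = 25 ≤ 30, payoff 11 + 8 + 13 = 32.
A + F + D: cost 11 + 2 + 7 = 20 ≤ 30, payoff 11 + 13 + 9 = 33.
Best is A, F, and D with total payoff 33.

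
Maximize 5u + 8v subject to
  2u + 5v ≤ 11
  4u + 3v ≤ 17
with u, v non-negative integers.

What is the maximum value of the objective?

23

Relaxing integrality, the LP optimum is 24.29 at (u,v) = (3.71, 0.714), which is not an integer point.
(u,v)=(3,1): 2·3+5·1=11≤11, 4·3+3·1=15≤17, objective 23.
(u,v)=(4,0): 2·4+5·0=8≤11, 4·4+3·0=16≤17, objective 20.
(u,v)=(2,1): 2·2+5·1=9≤11, 4·2+3·1=11≤17, objective 18.
(u,v)=(3,0): 2·3+5·0=6≤11, 4·3+3·0=12≤17, objective 15.
The best lattice point is (3,1), giving 23.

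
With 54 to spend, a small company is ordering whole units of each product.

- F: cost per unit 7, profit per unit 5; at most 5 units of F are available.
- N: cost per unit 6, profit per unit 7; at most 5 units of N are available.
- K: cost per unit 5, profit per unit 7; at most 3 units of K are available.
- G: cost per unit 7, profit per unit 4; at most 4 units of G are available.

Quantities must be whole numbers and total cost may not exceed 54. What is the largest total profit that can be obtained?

This is a bounded integer knapsack.
K has the best ratio (7/5); taking only K gives at most 3×7 = 21 (stopped by the supply cap of 3).
Mixing does better — 1×F, 5×N, and 3×K: cost 52 ≤ 54, profit 1·5 + 5·7 + 3·7 = 61.

61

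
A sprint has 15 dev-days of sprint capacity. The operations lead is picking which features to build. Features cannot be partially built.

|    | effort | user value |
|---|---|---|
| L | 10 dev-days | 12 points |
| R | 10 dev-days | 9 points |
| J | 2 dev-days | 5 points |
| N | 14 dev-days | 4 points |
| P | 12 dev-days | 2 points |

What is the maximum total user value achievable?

17

Allowing fractional choices, the relaxed optimum would be about 19.7, but features are indivisible.
R + J: effort 10 + 2 = 12 ≤ 15, user value 9 + 5 = 14.
L + J: effort 10 + 2 = 12 ≤ 15, user value 12 + 5 = 17.
Best is L and J with total user value 17.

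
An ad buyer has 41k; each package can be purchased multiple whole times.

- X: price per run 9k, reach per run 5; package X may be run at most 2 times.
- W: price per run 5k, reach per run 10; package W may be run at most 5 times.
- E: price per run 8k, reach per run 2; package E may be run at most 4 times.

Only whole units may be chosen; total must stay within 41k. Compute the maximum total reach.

55

W has the best ratio (10/5); taking only W gives at most 5×10 = 50 (stopped by the supply cap of 5).
Mixing does better — 1×X and 5×W: price 34 ≤ 41, reach 1·5 + 5·10 = 55.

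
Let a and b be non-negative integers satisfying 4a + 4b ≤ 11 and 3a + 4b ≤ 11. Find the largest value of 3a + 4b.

The continuous relaxation peaks at (0, 2.75) with value 11.00; rounding to a feasible lattice point costs some objective.
(a,b)=(0,2): 4·0+4·2=8≤11, 3·0+4·2=8≤11, objective 8.
(a,b)=(1,1): 4·1+4·1=8≤11, 3·1+4·1=7≤11, objective 7.
(a,b)=(0,1): 4·0+4·1=4≤11, 3·0+4·1=4≤11, objective 4.
No feasible integer point exceeds 8.

8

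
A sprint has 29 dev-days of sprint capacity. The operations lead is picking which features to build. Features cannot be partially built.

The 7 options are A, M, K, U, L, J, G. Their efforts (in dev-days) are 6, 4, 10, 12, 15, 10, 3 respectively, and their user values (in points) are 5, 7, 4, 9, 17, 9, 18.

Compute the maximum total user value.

47

L + J + G: effort 15 + 10 + 3 = 28 ≤ 29, user value 17 + 9 + 18 = 44.
M + U + J + G: effort 4 + 12 + 10 + 3 = 29 ≤ 29, user value 7 + 9 + 9 + 18 = 43.
A + M + L + G: effort 6 + 4 + 15 + 3 = 28 ≤ 29, user value 5 + 7 + 17 + 18 = 47.
Best is A, M, L, and G with total user value 47.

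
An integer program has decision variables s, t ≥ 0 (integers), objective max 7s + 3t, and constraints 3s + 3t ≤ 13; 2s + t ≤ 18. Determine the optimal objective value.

(s,t)=(4,0) is feasible, giving 28.
(s,t)=(3,1) is feasible, giving 24.
The best lattice point is (4,0), giving 28.

28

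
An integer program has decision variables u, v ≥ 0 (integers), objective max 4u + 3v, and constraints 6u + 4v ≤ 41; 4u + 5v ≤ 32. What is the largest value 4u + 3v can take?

27

The continuous relaxation peaks at (5.5, 2) with value 28.00; rounding to a feasible lattice point costs some objective.
(u,v)=(6,1): 6·6+4·1=40≤41, 4·6+5·1=29≤32, objective 27.
(u,v)=(5,2): 6·5+4·2=38≤41, 4·5+5·2=30≤32, objective 26.
Maximum is 27 at (u,v)=(6,1).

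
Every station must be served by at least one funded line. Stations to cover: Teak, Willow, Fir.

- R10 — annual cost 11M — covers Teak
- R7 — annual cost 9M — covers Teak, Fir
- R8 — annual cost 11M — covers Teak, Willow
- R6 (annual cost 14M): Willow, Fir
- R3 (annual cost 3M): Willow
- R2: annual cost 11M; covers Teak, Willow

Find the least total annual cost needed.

Choose R7 and R3: together they cover Teak, Willow, Fir — every station.
Total annual cost: 9 + 3 = 12.

12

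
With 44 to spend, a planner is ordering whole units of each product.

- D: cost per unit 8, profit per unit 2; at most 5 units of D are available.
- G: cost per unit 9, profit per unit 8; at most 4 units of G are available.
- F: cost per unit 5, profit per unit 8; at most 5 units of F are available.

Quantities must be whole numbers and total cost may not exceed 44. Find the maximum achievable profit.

This is a bounded integer knapsack.
Take 2×G and 5×F: cost 43 ≤ 44, profit 2·8 + 5·8 = 56.
F has the best ratio (8/5) and is taken to its limit of 5; remaining capacity is filled optimally with the others.

56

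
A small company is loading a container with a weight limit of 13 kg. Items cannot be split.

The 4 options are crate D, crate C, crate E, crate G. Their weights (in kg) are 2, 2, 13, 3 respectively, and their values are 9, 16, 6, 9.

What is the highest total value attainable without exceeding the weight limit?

Take crate D, crate C, and crate G: weight 2 + 2 + 3 = 7 ≤ 13, value 9 + 16 + 9 = 34.
No other feasible combination does better.

34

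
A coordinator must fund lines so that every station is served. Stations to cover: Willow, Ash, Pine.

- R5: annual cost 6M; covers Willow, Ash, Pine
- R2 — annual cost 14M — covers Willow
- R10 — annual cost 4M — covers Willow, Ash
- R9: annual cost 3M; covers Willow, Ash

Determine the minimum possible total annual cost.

6

The greedy cost-per-new-station heuristic would pick R9 and R5 for 9, but a cheaper cover exists.
R5 alone covers Willow, Ash, Pine — every station.
Total annual cost: 6.
No cover costs less than 6.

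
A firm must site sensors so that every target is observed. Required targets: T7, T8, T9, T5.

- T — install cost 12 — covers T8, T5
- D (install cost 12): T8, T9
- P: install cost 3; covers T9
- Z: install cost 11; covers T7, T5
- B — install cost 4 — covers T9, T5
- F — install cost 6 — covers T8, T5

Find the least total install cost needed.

The greedy cost-per-new-target heuristic would pick B, F, and Z for 21, but a cheaper cover exists.
Choose P, Z, and F: together they cover T7, T8, T9, T5 — every target.
Total install cost: 3 + 11 + 6 = 20.
No cover costs less than 20.

20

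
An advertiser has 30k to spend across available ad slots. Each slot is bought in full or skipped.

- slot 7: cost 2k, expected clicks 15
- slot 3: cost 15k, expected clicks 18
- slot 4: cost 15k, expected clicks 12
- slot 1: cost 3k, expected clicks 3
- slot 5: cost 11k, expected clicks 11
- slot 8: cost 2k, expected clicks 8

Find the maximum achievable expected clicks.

52

slot 7 + slot 3 + slot 5 + slot 8: cost 2 + 15 + 11 + 2 = 30 ≤ 30, expected clicks 15 + 18 + 11 + 8 = 52.
slot 7 + slot 3 + slot 1 + slot 8: cost 2 + 15 + 3 + 2 = 22 ≤ 30, expected clicks 15 + 18 + 3 + 8 = 44.
slot 7 + slot 4 + slot 5 + slot 8: cost 2 + 15 + 11 + 2 = 30 ≤ 30, expected clicks 15 + 12 + 11 + 8 = 46.
Best is slot 7, slot 3, slot 5, and slot 8 with total expected clicks 52.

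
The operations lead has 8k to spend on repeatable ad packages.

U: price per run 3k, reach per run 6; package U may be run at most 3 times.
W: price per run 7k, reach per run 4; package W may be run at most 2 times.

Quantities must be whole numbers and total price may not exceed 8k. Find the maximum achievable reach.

12

U has the best ratio (6/3); taking only U gives at most 2×6 = 12 (stopped by the price limit).
Optimal: 2×U: price 6 ≤ 8, reach 2·6 = 12.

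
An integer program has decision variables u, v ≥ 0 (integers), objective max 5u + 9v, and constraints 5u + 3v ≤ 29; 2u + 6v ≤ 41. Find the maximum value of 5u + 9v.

64

The continuous relaxation peaks at (2.12, 6.12) with value 65.75; rounding to a feasible lattice point costs some objective.
(u,v)=(2,6) is feasible, giving 64.
(u,v)=(1,6) is feasible, giving 59.
(u,v)=(2,5) is feasible, giving 55.
(u,v)=(1,5) is feasible, giving 50.
The best lattice point is (2,6), giving 64.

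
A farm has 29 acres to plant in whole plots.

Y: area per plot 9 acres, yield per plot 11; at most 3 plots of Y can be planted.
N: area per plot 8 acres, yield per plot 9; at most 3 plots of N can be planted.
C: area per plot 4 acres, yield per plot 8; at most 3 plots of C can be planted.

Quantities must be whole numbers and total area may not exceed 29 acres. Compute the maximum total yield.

C has the best ratio (8/4); taking only C gives at most 3×8 = 24 (stopped by the supply cap of 3).
Mixing does better — 1×Y, 1×N, and 3×C: area 29 ≤ 29, yield 1·11 + 1·9 + 3·8 = 44.

44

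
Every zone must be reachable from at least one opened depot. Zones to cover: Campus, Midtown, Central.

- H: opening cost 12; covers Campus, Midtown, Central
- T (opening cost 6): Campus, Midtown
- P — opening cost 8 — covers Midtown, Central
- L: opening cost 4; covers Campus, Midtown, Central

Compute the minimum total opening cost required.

L alone covers Campus, Midtown, Central — every zone.
Total opening cost: 4.
No cover costs less than 4.

4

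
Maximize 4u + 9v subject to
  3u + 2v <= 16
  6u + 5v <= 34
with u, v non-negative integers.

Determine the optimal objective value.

54

(u,v)=(0,6) is feasible, giving 54.
(u,v)=(1,5) is feasible, giving 49.
(u,v)=(0,5) is feasible, giving 45.
The best lattice point is (0,6), giving 54.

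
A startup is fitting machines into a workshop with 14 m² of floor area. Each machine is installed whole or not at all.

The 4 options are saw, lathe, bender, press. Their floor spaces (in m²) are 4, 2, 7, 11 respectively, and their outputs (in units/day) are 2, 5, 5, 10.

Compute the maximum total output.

15

Allowing fractional choices, the relaxed optimum would be about 15.7, but machines are indivisible.
lathe + press: floor space 2 + 11 = 13 ≤ 14, output 5 + 10 = 15.
saw + lathe + bender: floor space 4 + 2 + 7 = 13 ≤ 14, output 2 + 5 + 5 = 12.
lathe + bender: floor space 2 + 7 = 9 ≤ 14, output 5 + 5 = 10.
Best is lathe and press with total output 15.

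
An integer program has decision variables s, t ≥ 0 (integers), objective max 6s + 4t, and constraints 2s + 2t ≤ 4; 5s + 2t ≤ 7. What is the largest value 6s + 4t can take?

10

(s,t)=(1,1) is feasible, giving 10.
(s,t)=(0,2) is feasible, giving 8.
(s,t)=(1,0) is feasible, giving 6.
Maximum is 10 at (s,t)=(1,1).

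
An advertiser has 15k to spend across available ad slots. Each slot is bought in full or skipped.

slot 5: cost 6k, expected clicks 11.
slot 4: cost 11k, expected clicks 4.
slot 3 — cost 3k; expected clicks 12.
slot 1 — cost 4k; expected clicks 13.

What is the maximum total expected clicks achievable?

Take slot 5, slot 3, and slot 1: cost 6 + 3 + 4 = 13 ≤ 15, expected clicks 11 + 12 + 13 = 36.
No other feasible combination does better.

36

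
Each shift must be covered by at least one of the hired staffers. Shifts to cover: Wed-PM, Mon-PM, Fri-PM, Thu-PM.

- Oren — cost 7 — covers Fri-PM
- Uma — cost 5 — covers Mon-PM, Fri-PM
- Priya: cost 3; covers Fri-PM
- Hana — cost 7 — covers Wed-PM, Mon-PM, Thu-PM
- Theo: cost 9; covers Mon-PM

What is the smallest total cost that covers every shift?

Choose Priya and Hana: together they cover Wed-PM, Mon-PM, Fri-PM, Thu-PM — every shift.
Total cost: 3 + 7 = 10.

10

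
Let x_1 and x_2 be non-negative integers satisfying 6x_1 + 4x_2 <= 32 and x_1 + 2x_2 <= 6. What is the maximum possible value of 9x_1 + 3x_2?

Relaxing integrality, the LP optimum is 48.00 at (x_1,x_2) = (5.33, 0), which is not an integer point.
(x_1,x_2)=(5,0): 6·5+4·0=30≤32, 1·5+2·0=5≤6, objective 45.
(x_1,x_2)=(4,1): 6·4+4·1=28≤32, 1·4+2·1=6≤6, objective 39.
(x_1,x_2)=(4,0): 6·4+4·0=24≤32, 1·4+2·0=4≤6, objective 36.
Maximum is 45 at (x_1,x_2)=(5,0).

45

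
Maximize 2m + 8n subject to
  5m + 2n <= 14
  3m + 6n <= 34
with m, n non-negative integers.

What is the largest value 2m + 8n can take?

Relaxing integrality, the LP optimum is 45.33 at (m,n) = (0, 5.67), which is not an integer point.
(m,n)=(0,5): 5·0+2·5=10≤14, 3·0+6·5=30≤34, objective 40.
(m,n)=(1,4): 5·1+2·4=13≤14, 3·1+6·4=27≤34, objective 34.
(m,n)=(0,4): 5·0+2·4=8≤14, 3·0+6·4=24≤34, objective 32.
The best lattice point is (0,5), giving 40.

40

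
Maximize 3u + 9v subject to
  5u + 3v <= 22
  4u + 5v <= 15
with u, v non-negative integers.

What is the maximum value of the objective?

27

(u,v)=(0,3) is feasible, giving 27.
(u,v)=(1,2) is feasible, giving 21.
(u,v)=(0,2) is feasible, giving 18.
Maximum is 27 at (u,v)=(0,3).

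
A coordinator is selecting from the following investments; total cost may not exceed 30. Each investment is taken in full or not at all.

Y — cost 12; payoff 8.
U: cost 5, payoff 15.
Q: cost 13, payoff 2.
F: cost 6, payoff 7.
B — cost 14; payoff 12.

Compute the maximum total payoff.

This is a 0-1 knapsack instance.
Y + U + F: cost 12 + 5 + 6 = 23 ≤ 30, payoff 8 + 15 + 7 = 30.
U + F + B: cost 5 + 6 + 14 = 25 ≤ 30, payoff 15 + 7 + 12 = 34.
U + B: cost 5 + 14 = 19 ≤ 30, payoff 15 + 12 = 27.
Best is U, F, and B with total payoff 34.

34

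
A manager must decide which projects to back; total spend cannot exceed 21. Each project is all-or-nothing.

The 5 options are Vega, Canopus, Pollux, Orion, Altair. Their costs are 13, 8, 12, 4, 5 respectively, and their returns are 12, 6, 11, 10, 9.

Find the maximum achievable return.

30

Treat it as a binary knapsack problem.
Allowing fractional choices, the relaxed optimum would be about 30.1, but projects are indivisible.
Canopus + Orion + Altair: cost 8 + 4 + 5 = 17 ≤ 21, return 6 + 10 + 9 = 25.
Vega + Orion: cost 13 + 4 = 17 ≤ 21, return 12 + 10 = 22.
Pollux + Orion + Altair: cost 12 + 4 + 5 = 21 ≤ 21, return 11 + 10 + 9 = 30.
Best is Pollux, Orion, and Altair with total return 30.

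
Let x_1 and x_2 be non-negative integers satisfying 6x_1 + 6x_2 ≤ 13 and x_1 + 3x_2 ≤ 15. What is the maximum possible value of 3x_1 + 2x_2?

6

(x_1,x_2)=(2,0) is feasible, giving 6.
(x_1,x_2)=(1,1) is feasible, giving 5.
(x_1,x_2)=(1,0) is feasible, giving 3.
Maximum is 6 at (x_1,x_2)=(2,0).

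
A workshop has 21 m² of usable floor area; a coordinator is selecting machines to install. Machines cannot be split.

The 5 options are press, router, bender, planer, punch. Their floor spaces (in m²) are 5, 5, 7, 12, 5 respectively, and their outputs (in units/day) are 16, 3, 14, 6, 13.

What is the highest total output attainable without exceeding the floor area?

43

This is a 0-1 knapsack instance.
Allowing fractional choices, the relaxed optimum would be about 45.4, but machines are indivisible.
press + bender + punch: floor space 5 + 7 + 5 = 17 ≤ 21, output 16 + 14 + 13 = 43.
press + router + bender: floor space 5 + 5 + 7 = 17 ≤ 21, output 16 + 3 + 14 = 33.
press + router + punch: floor space 5 + 5 + 5 = 15 ≤ 21, output 16 + 3 + 13 = 32.
Best is press, bender, and punch with total output 43.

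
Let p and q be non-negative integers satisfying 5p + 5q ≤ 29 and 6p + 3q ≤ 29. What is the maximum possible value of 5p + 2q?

22

(p,q)=(4,1): 5·4+5·1=25≤29, 6·4+3·1=27≤29, objective 22.
(p,q)=(4,0): 5·4+5·0=20≤29, 6·4+3·0=24≤29, objective 20.
(p,q)=(3,2): 5·3+5·2=25≤29, 6·3+3·2=24≤29, objective 19.
(p,q)=(3,1): 5·3+5·1=20≤29, 6·3+3·1=21≤29, objective 17.
The best lattice point is (4,1), giving 22.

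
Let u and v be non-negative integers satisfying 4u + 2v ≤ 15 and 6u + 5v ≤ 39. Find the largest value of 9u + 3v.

(u,v)=(3,1): 4·3+2·1=14≤15, 6·3+5·1=23≤39, objective 30.
(u,v)=(3,0): 4·3+2·0=12≤15, 6·3+5·0=18≤39, objective 27.
(u,v)=(2,2): 4·2+2·2=12≤15, 6·2+5·2=22≤39, objective 24.
No feasible integer point exceeds 30.

30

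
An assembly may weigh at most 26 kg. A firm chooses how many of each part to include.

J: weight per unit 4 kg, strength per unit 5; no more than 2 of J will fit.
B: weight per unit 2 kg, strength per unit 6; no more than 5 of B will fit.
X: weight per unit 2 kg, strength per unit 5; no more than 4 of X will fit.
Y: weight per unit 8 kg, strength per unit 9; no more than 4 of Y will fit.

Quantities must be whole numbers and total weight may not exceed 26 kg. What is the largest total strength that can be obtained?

5×B, 4×X, and 1×Y: weight 26 ≤ 26, strength 5·6 + 4·5 + 1·9 = 59.
2×J, 5×B, and 4×X: weight 26 ≤ 26, strength 2·5 + 5·6 + 4·5 = 60.
Best is 60.

60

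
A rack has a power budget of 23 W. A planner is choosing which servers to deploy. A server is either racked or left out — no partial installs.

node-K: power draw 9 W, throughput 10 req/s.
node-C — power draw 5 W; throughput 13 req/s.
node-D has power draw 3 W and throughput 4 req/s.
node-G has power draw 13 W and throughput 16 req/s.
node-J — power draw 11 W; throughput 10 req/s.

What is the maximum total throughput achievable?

33

This is an integer program with binary decision variables.
Allowing fractional choices, the relaxed optimum would be about 35.2, but servers are indivisible.
node-C + node-D + node-G: power draw 5 + 3 + 13 = 21 ≤ 23, throughput 13 + 4 + 16 = 33.
node-C + node-G: power draw 5 + 13 = 18 ≤ 23, throughput 13 + 16 = 29.
Best is node-C, node-D, and node-G with total throughput 33.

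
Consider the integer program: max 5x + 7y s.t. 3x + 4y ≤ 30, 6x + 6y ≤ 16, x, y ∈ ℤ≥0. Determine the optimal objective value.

14

Relaxing integrality, the LP optimum is 18.67 at (x,y) = (0, 2.67), which is not an integer point.
(x,y)=(0,2): 3·0+4·2=8≤30, 6·0+6·2=12≤16, objective 14.
(x,y)=(1,1): 3·1+4·1=7≤30, 6·1+6·1=12≤16, objective 12.
(x,y)=(0,1): 3·0+4·1=4≤30, 6·0+6·1=6≤16, objective 7.
No feasible integer point exceeds 14.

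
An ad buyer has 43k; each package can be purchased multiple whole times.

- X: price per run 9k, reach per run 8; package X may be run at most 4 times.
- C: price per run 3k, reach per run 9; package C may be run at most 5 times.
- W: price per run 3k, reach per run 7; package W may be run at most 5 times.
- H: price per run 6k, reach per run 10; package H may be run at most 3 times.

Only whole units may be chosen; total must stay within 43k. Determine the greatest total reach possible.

100

C has the best ratio (9/3); taking only C gives at most 5×9 = 45 (stopped by the supply cap of 5).
Mixing does better — 5×C, 5×W, and 2×H: price 42 ≤ 43, reach 5·9 + 5·7 + 2·10 = 100.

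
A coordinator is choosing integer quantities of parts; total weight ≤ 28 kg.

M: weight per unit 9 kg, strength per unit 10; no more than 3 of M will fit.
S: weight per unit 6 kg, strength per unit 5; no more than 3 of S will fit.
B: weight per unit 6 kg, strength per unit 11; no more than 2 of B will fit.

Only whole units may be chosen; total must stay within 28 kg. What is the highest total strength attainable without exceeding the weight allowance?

This is a bounded integer knapsack.
B has the best ratio (11/6); taking only B gives at most 2×11 = 22 (stopped by the supply cap of 2).
Mixing does better — 1×M, 1×S, and 2×B: weight 27 ≤ 28, strength 1·10 + 1·5 + 2·11 = 37.

37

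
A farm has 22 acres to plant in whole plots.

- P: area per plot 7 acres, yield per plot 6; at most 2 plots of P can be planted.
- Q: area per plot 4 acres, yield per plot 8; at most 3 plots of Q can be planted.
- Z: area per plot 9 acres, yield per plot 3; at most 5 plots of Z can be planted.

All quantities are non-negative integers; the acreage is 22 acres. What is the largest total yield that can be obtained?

30

Take 1×P and 3×Q: area 19 ≤ 22, yield 1·6 + 3·8 = 30.
Q has the best ratio (8/4) and is taken to its limit of 3; remaining capacity is filled optimally with the others.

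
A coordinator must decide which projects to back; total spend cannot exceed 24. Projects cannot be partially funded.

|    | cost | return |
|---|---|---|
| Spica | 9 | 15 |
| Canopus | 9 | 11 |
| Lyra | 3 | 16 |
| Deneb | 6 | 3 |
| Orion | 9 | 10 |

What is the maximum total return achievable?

42

Spica + Lyra + Orion: cost 9 + 3 + 9 = 21 ≤ 24, return 15 + 16 + 10 = 41.
Canopus + Lyra + Orion: cost 9 + 3 + 9 = 21 ≤ 24, return 11 + 16 + 10 = 37.
Spica + Canopus + Lyra: cost 9 + 9 + 3 = 21 ≤ 24, return 15 + 11 + 16 = 42.
Best is Spica, Canopus, and Lyra with total return 42.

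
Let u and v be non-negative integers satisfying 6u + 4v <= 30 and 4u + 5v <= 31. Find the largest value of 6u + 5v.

33

Relaxing integrality, the LP optimum is 34.71 at (u,v) = (1.86, 4.71), which is not an integer point.
(u,v)=(3,3): 6·3+4·3=30≤30, 4·3+5·3=27≤31, objective 33.
(u,v)=(2,4): 6·2+4·4=28≤30, 4·2+5·4=28≤31, objective 32.
(u,v)=(1,5): 6·1+4·5=26≤30, 4·1+5·5=29≤31, objective 31.
Maximum is 33 at (u,v)=(3,3).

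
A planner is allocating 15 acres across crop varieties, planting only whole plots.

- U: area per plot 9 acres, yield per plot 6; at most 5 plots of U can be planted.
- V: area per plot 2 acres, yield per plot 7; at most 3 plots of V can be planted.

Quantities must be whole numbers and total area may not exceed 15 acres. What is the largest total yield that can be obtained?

27

1×U and 3×V: area 15 ≤ 15, yield 1·6 + 3·7 = 27.
3×V: area 6 ≤ 15, yield 3·7 = 21.
Best is 27.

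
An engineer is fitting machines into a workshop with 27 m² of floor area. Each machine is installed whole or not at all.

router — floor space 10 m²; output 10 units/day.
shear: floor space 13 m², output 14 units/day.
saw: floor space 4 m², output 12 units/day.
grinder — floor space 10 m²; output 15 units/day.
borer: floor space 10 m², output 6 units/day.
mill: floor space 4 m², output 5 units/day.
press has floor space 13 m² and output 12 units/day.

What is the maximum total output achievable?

Take shear, saw, and grinder: floor space 13 + 4 + 10 = 27 ≤ 27, output 14 + 12 + 15 = 41.
No other feasible combination does better.

41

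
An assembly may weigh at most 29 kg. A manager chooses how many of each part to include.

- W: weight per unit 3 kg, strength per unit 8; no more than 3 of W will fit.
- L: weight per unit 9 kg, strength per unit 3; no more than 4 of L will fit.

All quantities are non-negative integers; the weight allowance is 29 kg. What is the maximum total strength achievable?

W has the best ratio (8/3); taking only W gives at most 3×8 = 24 (stopped by the supply cap of 3).
Mixing does better — 3×W and 2×L: weight 27 ≤ 29, strength 3·8 + 2·3 = 30.

30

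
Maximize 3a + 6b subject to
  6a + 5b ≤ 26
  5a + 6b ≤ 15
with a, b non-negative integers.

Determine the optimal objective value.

The continuous relaxation peaks at (0, 2.5) with value 15.00; rounding to a feasible lattice point costs some objective.
(a,b)=(0,2): 6·0+5·2=10≤26, 5·0+6·2=12≤15, objective 12.
(a,b)=(1,1): 6·1+5·1=11≤26, 5·1+6·1=11≤15, objective 9.
Maximum is 12 at (a,b)=(0,2).

12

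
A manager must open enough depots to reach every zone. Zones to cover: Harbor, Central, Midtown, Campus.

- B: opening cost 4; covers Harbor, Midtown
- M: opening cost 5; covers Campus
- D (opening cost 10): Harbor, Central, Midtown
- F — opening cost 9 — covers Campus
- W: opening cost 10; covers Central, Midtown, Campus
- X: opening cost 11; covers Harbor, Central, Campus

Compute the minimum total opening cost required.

The greedy cost-per-new-zone heuristic would pick B, M, and D for 19, but a cheaper cover exists.
Choose B and W: together they cover Harbor, Central, Midtown, Campus — every zone.
Total opening cost: 4 + 10 = 14.
No cover costs less than 14.

14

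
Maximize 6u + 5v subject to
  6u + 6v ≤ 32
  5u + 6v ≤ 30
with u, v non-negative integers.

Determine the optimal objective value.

30

Relaxing integrality, the LP optimum is 32.00 at (u,v) = (5.33, 0), which is not an integer point.
(u,v)=(5,0): 6·5+6·0=30≤32, 5·5+6·0=25≤30, objective 30.
(u,v)=(4,1): 6·4+6·1=30≤32, 5·4+6·1=26≤30, objective 29.
(u,v)=(4,0): 6·4+6·0=24≤32, 5·4+6·0=20≤30, objective 24.
No feasible integer point exceeds 30.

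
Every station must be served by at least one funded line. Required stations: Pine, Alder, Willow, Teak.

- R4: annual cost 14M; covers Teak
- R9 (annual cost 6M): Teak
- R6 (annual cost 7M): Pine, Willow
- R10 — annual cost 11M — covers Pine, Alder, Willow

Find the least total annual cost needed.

Choose R9 and R10: together they cover Pine, Alder, Willow, Teak — every station.
Total annual cost: 6 + 11 = 17.

17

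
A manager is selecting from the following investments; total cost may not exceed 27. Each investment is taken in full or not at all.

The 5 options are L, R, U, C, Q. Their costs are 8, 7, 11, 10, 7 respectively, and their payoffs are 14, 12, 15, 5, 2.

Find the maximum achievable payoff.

Take L, R, and U: cost 8 + 7 + 11 = 26 ≤ 27, payoff 14 + 12 + 15 = 41.
No other feasible combination does better.

41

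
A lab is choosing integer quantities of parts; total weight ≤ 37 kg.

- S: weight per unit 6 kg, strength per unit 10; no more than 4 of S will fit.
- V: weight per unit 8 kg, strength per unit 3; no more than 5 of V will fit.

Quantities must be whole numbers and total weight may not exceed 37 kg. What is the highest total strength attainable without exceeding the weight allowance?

43

This is a bounded integer knapsack.
Take 4×S and 1×V: weight 32 ≤ 37, strength 4·10 + 1·3 = 43.
S has the best ratio (10/6) and is taken to its limit of 4; remaining capacity is filled optimally with the others.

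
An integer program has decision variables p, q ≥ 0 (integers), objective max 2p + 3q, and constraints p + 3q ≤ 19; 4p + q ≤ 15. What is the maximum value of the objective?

Relaxing integrality, the LP optimum is 21.36 at (p,q) = (2.36, 5.55), which is not an integer point.
(p,q)=(1,6) is feasible, giving 20.
(p,q)=(2,5) is feasible, giving 19.
The best lattice point is (1,6), giving 20.

20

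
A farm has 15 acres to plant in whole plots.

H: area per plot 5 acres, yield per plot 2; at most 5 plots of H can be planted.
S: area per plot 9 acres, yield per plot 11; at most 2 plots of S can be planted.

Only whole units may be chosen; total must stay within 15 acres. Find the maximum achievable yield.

Take 1×H and 1×S: area 14 ≤ 15, yield 1·2 + 1·11 = 13.
No other integer combination yields more.

13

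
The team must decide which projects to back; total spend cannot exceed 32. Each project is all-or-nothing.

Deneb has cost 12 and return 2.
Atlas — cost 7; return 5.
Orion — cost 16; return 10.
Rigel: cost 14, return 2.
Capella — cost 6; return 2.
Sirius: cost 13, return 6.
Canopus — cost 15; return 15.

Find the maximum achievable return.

Allowing fractional choices, the relaxed optimum would be about 26.2, but projects are indivisible.
Atlas + Capella + Canopus: cost 7 + 6 + 15 = 28 ≤ 32, return 5 + 2 + 15 = 22.
Orion + Canopus: cost 16 + 15 = 31 ≤ 32, return 10 + 15 = 25.
Sirius + Canopus: cost 13 + 15 = 28 ≤ 32, return 6 + 15 = 21.
Best is Orion and Canopus with total return 25.

25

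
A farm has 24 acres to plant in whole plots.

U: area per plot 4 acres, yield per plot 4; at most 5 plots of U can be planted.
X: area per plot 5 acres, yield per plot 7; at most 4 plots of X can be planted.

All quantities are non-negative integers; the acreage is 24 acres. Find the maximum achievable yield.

1×U and 4×X: area 24 ≤ 24, yield 1·4 + 4·7 = 32.
2×U and 3×X: area 23 ≤ 24, yield 2·4 + 3·7 = 29.
Best is 32.

32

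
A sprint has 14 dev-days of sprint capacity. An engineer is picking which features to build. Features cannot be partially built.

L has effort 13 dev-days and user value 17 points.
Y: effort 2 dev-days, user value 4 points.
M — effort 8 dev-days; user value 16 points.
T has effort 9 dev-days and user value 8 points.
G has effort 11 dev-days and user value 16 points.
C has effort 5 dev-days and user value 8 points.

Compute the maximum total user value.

This is a 0-1 knapsack instance.
Take M and C: effort 8 + 5 = 13 ≤ 14, user value 16 + 8 = 24.
No other feasible combination does better.

24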